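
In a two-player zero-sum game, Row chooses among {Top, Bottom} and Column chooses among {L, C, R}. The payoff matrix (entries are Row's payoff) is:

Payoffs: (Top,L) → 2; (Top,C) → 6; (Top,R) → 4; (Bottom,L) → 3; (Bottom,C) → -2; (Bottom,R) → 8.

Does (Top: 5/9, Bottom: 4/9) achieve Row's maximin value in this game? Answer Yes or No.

Against L this mix gives (5/9)·2 + (4/9)·3 = 22/9.
Against C this mix gives (5/9)·6 + (4/9)·(-2) = 22/9.
Against R this mix gives (5/9)·4 + (4/9)·8 = 52/9.
All of Column's active replies (L, C) yield 22/9, and no column does worse for Row. The mix makes Column indifferent and guarantees 22/9, so it is optimal.

Yes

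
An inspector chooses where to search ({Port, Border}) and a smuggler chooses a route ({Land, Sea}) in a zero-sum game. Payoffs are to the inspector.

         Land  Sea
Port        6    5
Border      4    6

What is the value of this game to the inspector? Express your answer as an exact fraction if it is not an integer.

Row minima: Port → 5, Border → 4; maximin = 5.
Column maxima: Land → 6, Sea → 6; minimax = 6.
5 ≠ 6, so there is no saddle point; optimal play is mixed.
Let the inspector play Port with probability p. Expected payoff against Land: 6p + 4(1−p) = 2p + 4; against Sea: 5p + 6(1−p) = −p + 6.
Setting these equal: 2p + 4 = −p + 6 ⇒ 3p = 2 ⇒ p = 2/3, and the value is (2)·(2/3) + 4 = 16/3.
For the smuggler: with q = P(Land), equating Port's and Border's payoffs gives q + 5 = −2q + 6 ⇒ q = 1/3.

16/3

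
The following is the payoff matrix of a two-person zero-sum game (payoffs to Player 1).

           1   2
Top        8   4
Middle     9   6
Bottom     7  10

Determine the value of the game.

8

Row minima: Top → 4, Middle → 6, Bottom → 7; maximin = 7.
Column maxima: 1 → 9, 2 → 10; minimax = 9.
7 ≠ 9, so there is no saddle point; optimal play is mixed.
Top is strictly dominated by Middle, so Player 1 never plays it.
On the remaining 2×2 (Middle, Bottom vs 1, 2):
Let Player 1 play Middle with probability p. Expected payoff against 1: 9p + 7(1−p) = 2p + 7; against 2: 6p + 10(1−p) = −4p + 10.
Setting these equal: 2p + 7 = −4p + 10 ⇒ 6p = 3 ⇒ p = 1/2, and the value is (2)·(1/2) + 7 = 8.
For Player 2: with q = P(1), equating Middle's and Bottom's payoffs gives 3q + 6 = −3q + 10 ⇒ q = 2/3.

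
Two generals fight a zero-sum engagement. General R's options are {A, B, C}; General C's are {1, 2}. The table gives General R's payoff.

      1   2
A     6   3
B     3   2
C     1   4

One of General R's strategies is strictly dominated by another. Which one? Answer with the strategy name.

A gives a strictly higher payoff than B against every column: 6 > 3, 3 > 2.
So B is strictly dominated and General R never plays it.

B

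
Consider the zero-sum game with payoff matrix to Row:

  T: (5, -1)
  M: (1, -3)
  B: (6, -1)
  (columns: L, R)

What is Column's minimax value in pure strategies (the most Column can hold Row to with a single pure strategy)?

Column maxima: L → 6, R → -1.
The smallest of these is -1.

-1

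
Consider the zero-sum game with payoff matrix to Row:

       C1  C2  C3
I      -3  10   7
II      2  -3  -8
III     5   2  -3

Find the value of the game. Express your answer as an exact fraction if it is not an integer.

13/9

Row minima: I → -3, II → -8, III → -3; maximin = -3.
Column maxima: C1 → 5, C2 → 10, C3 → 7; minimax = 5.
-3 ≠ 5, so there is no saddle point; optimal play is mixed.
II is strictly dominated by III, so Row never plays it.
C2 is strictly dominated by C3 (it gives Row strictly more in every row), so Column never plays it.
On the remaining 2×2 (I, III vs C1, C3):
Let Row play I with probability p. Expected payoff against C1: (-3)p + 5(1−p) = −8p + 5; against C3: 7p + (-3)(1−p) = 10p − 3.
Setting these equal: −8p + 5 = 10p − 3 ⇒ −18p = -8 ⇒ p = 4/9, and the value is (-8)·(4/9) + 5 = 13/9.
For Column: with q = P(C1), equating I's and III's payoffs gives −10q + 7 = 8q − 3 ⇒ q = 5/9.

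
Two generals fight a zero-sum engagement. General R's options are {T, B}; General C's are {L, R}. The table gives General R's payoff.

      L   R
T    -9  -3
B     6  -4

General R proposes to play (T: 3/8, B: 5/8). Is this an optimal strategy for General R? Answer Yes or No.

No

Against L this mix gives (3/8)·(-9) + (5/8)·6 = 3/8.
Against R this mix gives (3/8)·(-3) + (5/8)·(-4) = -29/8.
General C will play R, holding General R to -29/8. Shifting weight toward the row that does better against R would raise this floor (the equalizing mix achieves -27/8 against both R and L), so the proposed strategy is not optimal.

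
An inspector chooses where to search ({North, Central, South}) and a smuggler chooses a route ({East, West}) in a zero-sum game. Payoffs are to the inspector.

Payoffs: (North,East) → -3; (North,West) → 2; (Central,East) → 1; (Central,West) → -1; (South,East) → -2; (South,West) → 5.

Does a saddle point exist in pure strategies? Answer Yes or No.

Row minima: North → -3, Central → -1, South → -2; maximin = -1.
Column maxima: East → 1, West → 5; minimax = 1.
-1 ≠ 1, so no pure-strategy equilibrium exists.

No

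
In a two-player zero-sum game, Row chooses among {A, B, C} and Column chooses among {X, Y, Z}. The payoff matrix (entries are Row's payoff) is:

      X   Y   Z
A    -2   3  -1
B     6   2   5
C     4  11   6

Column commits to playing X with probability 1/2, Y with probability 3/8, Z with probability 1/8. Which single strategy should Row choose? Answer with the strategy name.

C

Expected payoff of A: (1/2)·(-2) + (3/8)·3 + (1/8)·(-1) = 0.
Expected payoff of B: (1/2)·6 + (3/8)·2 + (1/8)·5 = 35/8.
Expected payoff of C: (1/2)·4 + (3/8)·11 + (1/8)·6 = 55/8.
The largest is 55/8, so Row's best response is C.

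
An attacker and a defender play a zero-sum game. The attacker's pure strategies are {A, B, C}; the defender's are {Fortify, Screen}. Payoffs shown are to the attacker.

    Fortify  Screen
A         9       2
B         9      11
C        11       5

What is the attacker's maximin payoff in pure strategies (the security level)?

Row minima: A → 2, B → 9, C → 5.
The best of these is 9.

9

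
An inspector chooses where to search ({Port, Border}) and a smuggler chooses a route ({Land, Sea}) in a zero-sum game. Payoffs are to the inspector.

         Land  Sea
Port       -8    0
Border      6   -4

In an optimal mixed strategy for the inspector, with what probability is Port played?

5/9

Row minima: Port → -8, Border → -4; maximin = -4.
Column maxima: Land → 6, Sea → 0; minimax = 0.
-4 ≠ 0, so there is no saddle point; optimal play is mixed.
Let the inspector play Port with probability p. Expected payoff against Land: (-8)p + 6(1−p) = −14p + 6; against Sea: 0p + (-4)(1−p) = 4p − 4.
Setting these equal: −14p + 6 = 4p − 4 ⇒ −18p = -10 ⇒ p = 5/9, and the value is (-14)·(5/9) + 6 = -16/9.
For the smuggler: with q = P(Land), equating Port's and Border's payoffs gives −8q = 10q − 4 ⇒ q = 2/9.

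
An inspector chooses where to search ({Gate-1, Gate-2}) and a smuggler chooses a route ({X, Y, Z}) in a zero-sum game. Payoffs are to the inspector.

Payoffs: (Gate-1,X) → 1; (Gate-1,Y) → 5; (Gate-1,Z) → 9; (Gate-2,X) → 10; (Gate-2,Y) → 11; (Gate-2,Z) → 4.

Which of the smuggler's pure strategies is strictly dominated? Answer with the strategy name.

X holds the inspector's payoff strictly below Y in every row: 1 < 5, 10 < 11.
So Y is strictly dominated for the smuggler.

Y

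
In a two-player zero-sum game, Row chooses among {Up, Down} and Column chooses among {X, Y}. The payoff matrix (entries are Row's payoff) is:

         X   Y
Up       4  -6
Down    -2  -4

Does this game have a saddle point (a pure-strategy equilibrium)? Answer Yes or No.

Row minima: Up → -6, Down → -4; maximin = -4.
Column maxima: X → 4, Y → -4; minimax = -4.
maximin = minimax = -4, so a saddle point exists.

Yes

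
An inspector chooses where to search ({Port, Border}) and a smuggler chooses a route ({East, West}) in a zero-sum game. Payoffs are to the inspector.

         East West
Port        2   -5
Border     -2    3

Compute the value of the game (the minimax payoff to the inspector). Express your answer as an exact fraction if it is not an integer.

-1/3

Row minima: Port → -5, Border → -2; maximin = -2.
Column maxima: East → 2, West → 3; minimax = 2.
-2 ≠ 2, so there is no saddle point; optimal play is mixed.
Let the inspector play Port with probability p. Expected payoff against East: 2p + (-2)(1−p) = 4p − 2; against West: (-5)p + 3(1−p) = −8p + 3.
Setting these equal: 4p − 2 = −8p + 3 ⇒ 12p = 5 ⇒ p = 5/12, and the value is (4)·(5/12) − 2 = -1/3.
For the smuggler: with q = P(East), equating Port's and Border's payoffs gives 7q − 5 = −5q + 3 ⇒ q = 2/3.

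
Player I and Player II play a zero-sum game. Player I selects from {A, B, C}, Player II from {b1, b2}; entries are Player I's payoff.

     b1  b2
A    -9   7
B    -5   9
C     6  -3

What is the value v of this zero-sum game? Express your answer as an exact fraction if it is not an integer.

39/23

Row minima: A → -9, B → -5, C → -3; maximin = -3.
Column maxima: b1 → 6, b2 → 9; minimax = 6.
-3 ≠ 6, so there is no saddle point; optimal play is mixed.
A is strictly dominated by B, so Player I never plays it.
On the remaining 2×2 (B, C vs b1, b2):
Let Player I play B with probability p. Expected payoff against b1: (-5)p + 6(1−p) = −11p + 6; against b2: 9p + (-3)(1−p) = 12p − 3.
Setting these equal: −11p + 6 = 12p − 3 ⇒ −23p = -9 ⇒ p = 9/23, and the value is (-11)·(9/23) + 6 = 39/23.
For Player II: with q = P(b1), equating B's and C's payoffs gives −14q + 9 = 9q − 3 ⇒ q = 12/23.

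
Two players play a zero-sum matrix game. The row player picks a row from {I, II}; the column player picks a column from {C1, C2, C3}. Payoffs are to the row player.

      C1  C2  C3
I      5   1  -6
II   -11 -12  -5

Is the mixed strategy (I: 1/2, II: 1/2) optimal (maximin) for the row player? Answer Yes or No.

Against C1 this mix gives (1/2)·5 + (1/2)·(-11) = -3.
Against C2 this mix gives (1/2)·1 + (1/2)·(-12) = -11/2.
Against C3 this mix gives (1/2)·(-6) + (1/2)·(-5) = -11/2.
All of the column player's active replies (C2, C3) yield -11/2, and no column does worse for the row player. The mix makes the column player indifferent and guarantees -11/2, so it is optimal.

Yes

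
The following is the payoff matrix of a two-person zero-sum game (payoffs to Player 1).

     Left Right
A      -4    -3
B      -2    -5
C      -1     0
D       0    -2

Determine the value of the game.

-2/3

Row minima: A → -4, B → -5, C → -1, D → -2; maximin = -1.
Column maxima: Left → 0, Right → 0; minimax = 0.
-1 ≠ 0, so there is no saddle point; optimal play is mixed.
A is strictly dominated by C, so Player 1 never plays it.
B is strictly dominated by C, so Player 1 never plays it.
On the remaining 2×2 (C, D vs Left, Right):
Let Player 1 play C with probability p. Expected payoff against Left: (-1)p + 0(1−p) = −p; against Right: 0p + (-2)(1−p) = 2p − 2.
Setting these equal: −p = 2p − 2 ⇒ −3p = -2 ⇒ p = 2/3, and the value is (-1)·(2/3) = -2/3.
For Player 2: with q = P(Left), equating C's and D's payoffs gives −q = 2q − 2 ⇒ q = 2/3.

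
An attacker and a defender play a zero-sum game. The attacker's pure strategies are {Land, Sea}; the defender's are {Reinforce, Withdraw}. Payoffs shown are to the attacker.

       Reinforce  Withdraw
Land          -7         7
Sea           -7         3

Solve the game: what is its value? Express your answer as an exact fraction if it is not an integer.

Row minima: Land → -7, Sea → -7; maximin = -7.
Column maxima: Reinforce → -7, Withdraw → 7; minimax = -7.
Since maximin = minimax = -7, there is a saddle point and the value is -7.

-7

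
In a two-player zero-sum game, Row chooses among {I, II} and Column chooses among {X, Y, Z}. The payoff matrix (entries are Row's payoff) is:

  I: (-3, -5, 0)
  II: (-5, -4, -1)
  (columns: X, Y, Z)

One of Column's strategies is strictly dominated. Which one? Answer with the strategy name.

X holds Row's payoff strictly below Z in every row: -3 < 0, -5 < -1.
So Z is strictly dominated for Column.

Z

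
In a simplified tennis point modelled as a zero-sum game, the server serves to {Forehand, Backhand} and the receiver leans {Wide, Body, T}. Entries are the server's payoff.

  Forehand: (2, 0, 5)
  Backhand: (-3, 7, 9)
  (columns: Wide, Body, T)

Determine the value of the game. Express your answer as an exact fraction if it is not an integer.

7/6

Row minima: Forehand → 0, Backhand → -3; maximin = 0.
Column maxima: Wide → 2, Body → 7, T → 9; minimax = 2.
0 ≠ 2, so there is no saddle point; optimal play is mixed.
T is strictly dominated by Wide (it gives the server strictly more in every row), so the receiver never plays it.
On the remaining 2×2 (Forehand, Backhand vs Wide, Body):
Let the server play Forehand with probability p. Expected payoff against Wide: 2p + (-3)(1−p) = 5p − 3; against Body: 0p + 7(1−p) = −7p + 7.
Setting these equal: 5p − 3 = −7p + 7 ⇒ 12p = 10 ⇒ p = 5/6, and the value is (5)·(5/6) − 3 = 7/6.
For the receiver: with q = P(Wide), equating Forehand's and Backhand's payoffs gives 2q = −10q + 7 ⇒ q = 7/12.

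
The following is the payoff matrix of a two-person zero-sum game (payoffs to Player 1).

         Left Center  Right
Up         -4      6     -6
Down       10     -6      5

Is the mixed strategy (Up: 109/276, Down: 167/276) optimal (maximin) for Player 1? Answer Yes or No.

No

Against Left this mix gives (109/276)·(-4) + (167/276)·10 = 617/138.
Against Center this mix gives (109/276)·6 + (167/276)·(-6) = -29/23.
Against Right this mix gives (109/276)·(-6) + (167/276)·5 = 181/276.
Player 2 will play Center, holding Player 1 to -29/23. Shifting weight toward the row that does better against Center would raise this floor (the equalizing mix achieves -6/23 against both Center and Right), so the proposed strategy is not optimal.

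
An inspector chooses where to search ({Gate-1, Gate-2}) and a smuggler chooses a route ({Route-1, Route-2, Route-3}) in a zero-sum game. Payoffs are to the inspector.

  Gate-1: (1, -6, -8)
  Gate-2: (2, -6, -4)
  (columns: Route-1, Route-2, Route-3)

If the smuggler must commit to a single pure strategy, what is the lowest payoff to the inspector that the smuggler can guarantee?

-6

Column maxima: Route-1 → 2, Route-2 → -6, Route-3 → -4.
The smallest of these is -6.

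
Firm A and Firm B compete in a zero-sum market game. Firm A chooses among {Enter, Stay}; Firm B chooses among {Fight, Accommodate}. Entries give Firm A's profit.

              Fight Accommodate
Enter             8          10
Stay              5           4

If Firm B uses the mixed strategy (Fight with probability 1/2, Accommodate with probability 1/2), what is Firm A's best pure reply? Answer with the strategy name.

Expected payoff of Enter: (1/2)·8 + (1/2)·10 = 9.
Expected payoff of Stay: (1/2)·5 + (1/2)·4 = 9/2.
The largest is 9, so Firm A's best response is Enter.

Enter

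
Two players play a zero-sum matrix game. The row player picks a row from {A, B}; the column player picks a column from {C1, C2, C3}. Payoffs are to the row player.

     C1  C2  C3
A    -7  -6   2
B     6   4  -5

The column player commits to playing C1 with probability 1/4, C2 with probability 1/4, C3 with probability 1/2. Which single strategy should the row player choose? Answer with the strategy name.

B

Expected payoff of A: (1/4)·(-7) + (1/4)·(-6) + (1/2)·2 = -9/4.
Expected payoff of B: (1/4)·6 + (1/4)·4 + (1/2)·(-5) = 0.
The largest is 0, so the row player's best response is B.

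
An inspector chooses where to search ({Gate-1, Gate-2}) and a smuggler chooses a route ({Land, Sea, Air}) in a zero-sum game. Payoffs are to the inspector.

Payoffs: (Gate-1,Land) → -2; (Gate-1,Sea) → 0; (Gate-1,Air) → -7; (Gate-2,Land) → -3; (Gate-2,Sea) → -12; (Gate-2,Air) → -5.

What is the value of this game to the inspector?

-6

Row minima: Gate-1 → -7, Gate-2 → -12; maximin = -7.
Column maxima: Land → -2, Sea → 0, Air → -5; minimax = -5.
-7 ≠ -5, so there is no saddle point; optimal play is mixed.
Land is strictly dominated by Air (it gives the inspector strictly more in every row), so the smuggler never plays it.
On the remaining 2×2 (Gate-1, Gate-2 vs Sea, Air):
Let the inspector play Gate-1 with probability p. Expected payoff against Sea: 0p + (-12)(1−p) = 12p − 12; against Air: (-7)p + (-5)(1−p) = −2p − 5.
Setting these equal: 12p − 12 = −2p − 5 ⇒ 14p = 7 ⇒ p = 1/2, and the value is (12)·(1/2) − 12 = -6.
For the smuggler: with q = P(Sea), equating Gate-1's and Gate-2's payoffs gives 7q − 7 = −7q − 5 ⇒ q = 1/7.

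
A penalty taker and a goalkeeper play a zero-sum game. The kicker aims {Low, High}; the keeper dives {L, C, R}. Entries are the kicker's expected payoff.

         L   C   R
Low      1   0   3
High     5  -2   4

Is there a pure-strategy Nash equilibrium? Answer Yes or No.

Row minima: Low → 0, High → -2; maximin = 0.
Column maxima: L → 5, C → 0, R → 4; minimax = 0.
maximin = minimax = 0, so a saddle point exists.

Yes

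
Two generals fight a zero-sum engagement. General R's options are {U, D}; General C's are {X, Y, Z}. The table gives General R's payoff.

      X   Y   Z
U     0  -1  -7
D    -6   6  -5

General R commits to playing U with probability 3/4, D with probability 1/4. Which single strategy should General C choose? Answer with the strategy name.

Z

If General C plays X, General R's expected payoff is (3/4)·0 + (1/4)·(-6) = -3/2.
If General C plays Y, General R's expected payoff is (3/4)·(-1) + (1/4)·6 = 3/4.
If General C plays Z, General R's expected payoff is (3/4)·(-7) + (1/4)·(-5) = -13/2.
General C minimizes General R's payoff; the smallest is -13/2, so the best response is Z.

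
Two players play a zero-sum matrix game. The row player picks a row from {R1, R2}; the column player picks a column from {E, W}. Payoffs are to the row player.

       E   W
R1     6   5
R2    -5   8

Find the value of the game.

73/14

Row minima: R1 → 5, R2 → -5; maximin = 5.
Column maxima: E → 6, W → 8; minimax = 6.
5 ≠ 6, so there is no saddle point; optimal play is mixed.
Let the row player play R1 with probability p. Expected payoff against E: 6p + (-5)(1−p) = 11p − 5; against W: 5p + 8(1−p) = −3p + 8.
Setting these equal: 11p − 5 = −3p + 8 ⇒ 14p = 13 ⇒ p = 13/14, and the value is (11)·(13/14) − 5 = 73/14.
For the column player: with q = P(E), equating R1's and R2's payoffs gives q + 5 = −13q + 8 ⇒ q = 3/14.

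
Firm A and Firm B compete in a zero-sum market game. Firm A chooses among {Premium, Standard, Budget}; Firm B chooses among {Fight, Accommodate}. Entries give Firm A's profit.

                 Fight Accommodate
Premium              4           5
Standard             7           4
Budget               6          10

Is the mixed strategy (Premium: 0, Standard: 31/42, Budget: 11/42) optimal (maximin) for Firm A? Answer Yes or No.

Against Fight this mix gives (31/42)·7 + (11/42)·6 = 283/42.
Against Accommodate this mix gives (31/42)·4 + (11/42)·10 = 39/7.
Firm B will play Accommodate, holding Firm A to 39/7. Shifting weight toward the row that does better against Accommodate would raise this floor (the equalizing mix achieves 46/7 against both Accommodate and Fight), so the proposed strategy is not optimal.

No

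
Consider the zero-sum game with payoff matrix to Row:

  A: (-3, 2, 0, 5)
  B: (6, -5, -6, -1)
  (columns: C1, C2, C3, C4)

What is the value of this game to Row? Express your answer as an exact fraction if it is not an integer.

-6/5

Row minima: A → -3, B → -6; maximin = -3.
Column maxima: C1 → 6, C2 → 2, C3 → 0, C4 → 5; minimax = 0.
-3 ≠ 0, so there is no saddle point; optimal play is mixed.
C2 is strictly dominated by C3 (it gives Row strictly more in every row), so Column never plays it.
C4 is strictly dominated by C3 (it gives Row strictly more in every row), so Column never plays it.
On the remaining 2×2 (A, B vs C1, C3):
Let Row play A with probability p. Expected payoff against C1: (-3)p + 6(1−p) = −9p + 6; against C3: 0p + (-6)(1−p) = 6p − 6.
Setting these equal: −9p + 6 = 6p − 6 ⇒ −15p = -12 ⇒ p = 4/5, and the value is (-9)·(4/5) + 6 = -6/5.
For Column: with q = P(C1), equating A's and B's payoffs gives −3q = 12q − 6 ⇒ q = 2/5.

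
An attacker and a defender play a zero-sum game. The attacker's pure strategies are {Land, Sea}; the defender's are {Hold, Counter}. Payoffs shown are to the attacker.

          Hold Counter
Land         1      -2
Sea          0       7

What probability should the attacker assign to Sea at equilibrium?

Row minima: Land → -2, Sea → 0; maximin = 0.
Column maxima: Hold → 1, Counter → 7; minimax = 1.
0 ≠ 1, so there is no saddle point; optimal play is mixed.
Let the attacker play Land with probability p. Expected payoff against Hold: 1p + 0(1−p) = p; against Counter: (-2)p + 7(1−p) = −9p + 7.
Setting these equal: p = −9p + 7 ⇒ 10p = 7 ⇒ p = 7/10, and the value is (1)·(7/10) = 7/10.
For the defender: with q = P(Hold), equating Land's and Sea's payoffs gives 3q − 2 = −7q + 7 ⇒ q = 9/10.

3/10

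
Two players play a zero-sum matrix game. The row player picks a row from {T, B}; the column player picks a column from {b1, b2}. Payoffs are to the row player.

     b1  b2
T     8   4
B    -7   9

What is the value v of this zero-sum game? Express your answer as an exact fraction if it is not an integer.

Row minima: T → 4, B → -7; maximin = 4.
Column maxima: b1 → 8, b2 → 9; minimax = 8.
4 ≠ 8, so there is no saddle point; optimal play is mixed.
Let the row player play T with probability p. Expected payoff against b1: 8p + (-7)(1−p) = 15p − 7; against b2: 4p + 9(1−p) = −5p + 9.
Setting these equal: 15p − 7 = −5p + 9 ⇒ 20p = 16 ⇒ p = 4/5, and the value is (15)·(4/5) − 7 = 5.
For the column player: with q = P(b1), equating T's and B's payoffs gives 4q + 4 = −16q + 9 ⇒ q = 1/4.

5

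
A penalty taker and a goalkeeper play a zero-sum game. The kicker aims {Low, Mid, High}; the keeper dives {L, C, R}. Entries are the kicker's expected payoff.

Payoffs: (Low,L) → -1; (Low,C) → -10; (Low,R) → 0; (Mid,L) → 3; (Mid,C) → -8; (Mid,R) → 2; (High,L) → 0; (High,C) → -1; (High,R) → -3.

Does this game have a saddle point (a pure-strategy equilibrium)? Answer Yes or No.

No

Row minima: Low → -10, Mid → -8, High → -3; maximin = -3.
Column maxima: L → 3, C → -1, R → 2; minimax = -1.
-3 ≠ -1, so no pure-strategy equilibrium exists.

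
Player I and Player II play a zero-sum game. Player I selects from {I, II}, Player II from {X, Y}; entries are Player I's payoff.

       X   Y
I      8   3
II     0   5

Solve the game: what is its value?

Row minima: I → 3, II → 0; maximin = 3.
Column maxima: X → 8, Y → 5; minimax = 5.
3 ≠ 5, so there is no saddle point; optimal play is mixed.
Let Player I play I with probability p. Expected payoff against X: 8p + 0(1−p) = 8p; against Y: 3p + 5(1−p) = −2p + 5.
Setting these equal: 8p = −2p + 5 ⇒ 10p = 5 ⇒ p = 1/2, and the value is (8)·(1/2) = 4.
For Player II: with q = P(X), equating I's and II's payoffs gives 5q + 3 = −5q + 5 ⇒ q = 1/5.

4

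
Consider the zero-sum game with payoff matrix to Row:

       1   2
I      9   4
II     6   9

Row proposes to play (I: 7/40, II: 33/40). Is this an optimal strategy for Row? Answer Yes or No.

No

Against 1 this mix gives (7/40)·9 + (33/40)·6 = 261/40.
Against 2 this mix gives (7/40)·4 + (33/40)·9 = 65/8.
Column will play 1, holding Row to 261/40. Shifting weight toward the row that does better against 1 would raise this floor (the equalizing mix achieves 57/8 against both 1 and 2), so the proposed strategy is not optimal.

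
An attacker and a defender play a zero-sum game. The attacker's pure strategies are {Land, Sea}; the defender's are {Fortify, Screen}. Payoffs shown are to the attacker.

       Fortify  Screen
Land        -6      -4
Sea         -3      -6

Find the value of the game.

-24/5

Row minima: Land → -6, Sea → -6; maximin = -6.
Column maxima: Fortify → -3, Screen → -4; minimax = -4.
-6 ≠ -4, so there is no saddle point; optimal play is mixed.
Let the attacker play Land with probability p. Expected payoff against Fortify: (-6)p + (-3)(1−p) = −3p − 3; against Screen: (-4)p + (-6)(1−p) = 2p − 6.
Setting these equal: −3p − 3 = 2p − 6 ⇒ −5p = -3 ⇒ p = 3/5, and the value is (-3)·(3/5) − 3 = -24/5.
For the defender: with q = P(Fortify), equating Land's and Sea's payoffs gives −2q − 4 = 3q − 6 ⇒ q = 2/5.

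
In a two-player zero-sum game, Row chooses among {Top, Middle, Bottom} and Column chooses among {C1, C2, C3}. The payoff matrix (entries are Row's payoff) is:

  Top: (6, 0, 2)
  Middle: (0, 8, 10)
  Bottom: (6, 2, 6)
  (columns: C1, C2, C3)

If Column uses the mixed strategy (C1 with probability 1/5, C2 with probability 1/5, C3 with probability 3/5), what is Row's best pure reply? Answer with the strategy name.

Expected payoff of Top: (1/5)·6 + (1/5)·0 + (3/5)·2 = 12/5.
Expected payoff of Middle: (1/5)·0 + (1/5)·8 + (3/5)·10 = 38/5.
Expected payoff of Bottom: (1/5)·6 + (1/5)·2 + (3/5)·6 = 26/5.
The largest is 38/5, so Row's best response is Middle.

Middle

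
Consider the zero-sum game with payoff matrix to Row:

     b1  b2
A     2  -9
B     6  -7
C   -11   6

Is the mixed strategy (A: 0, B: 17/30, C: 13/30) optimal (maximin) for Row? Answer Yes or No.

Yes

Against b1 this mix gives (17/30)·6 + (13/30)·(-11) = -41/30.
Against b2 this mix gives (17/30)·(-7) + (13/30)·6 = -41/30.
All of Column's active replies (b1, b2) yield -41/30, and no column does worse for Row. The mix makes Column indifferent and guarantees -41/30, so it is optimal.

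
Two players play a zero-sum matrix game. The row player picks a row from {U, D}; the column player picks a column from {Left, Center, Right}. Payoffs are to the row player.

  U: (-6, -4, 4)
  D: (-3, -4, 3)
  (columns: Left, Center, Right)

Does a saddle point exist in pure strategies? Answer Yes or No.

Yes

Row minima: U → -6, D → -4; maximin = -4.
Column maxima: Left → -3, Center → -4, Right → 4; minimax = -4.
maximin = minimax = -4, so a saddle point exists.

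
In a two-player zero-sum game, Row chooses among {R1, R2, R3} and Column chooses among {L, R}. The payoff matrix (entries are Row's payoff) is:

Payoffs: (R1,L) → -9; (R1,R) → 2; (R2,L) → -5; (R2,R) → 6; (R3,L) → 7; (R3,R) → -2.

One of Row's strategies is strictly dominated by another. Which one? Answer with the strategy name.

R1

R2 gives a strictly higher payoff than R1 against every column: -5 > -9, 6 > 2.
So R1 is strictly dominated and Row never plays it.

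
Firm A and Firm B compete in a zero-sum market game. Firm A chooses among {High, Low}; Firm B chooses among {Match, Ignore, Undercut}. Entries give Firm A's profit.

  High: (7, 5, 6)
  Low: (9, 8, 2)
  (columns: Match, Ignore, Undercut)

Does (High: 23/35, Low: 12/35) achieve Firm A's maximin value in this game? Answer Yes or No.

No

Against Match this mix gives (23/35)·7 + (12/35)·9 = 269/35.
Against Ignore this mix gives (23/35)·5 + (12/35)·8 = 211/35.
Against Undercut this mix gives (23/35)·6 + (12/35)·2 = 162/35.
Firm B will play Undercut, holding Firm A to 162/35. Shifting weight toward the row that does better against Undercut would raise this floor (the equalizing mix achieves 38/7 against both Undercut and Ignore), so the proposed strategy is not optimal.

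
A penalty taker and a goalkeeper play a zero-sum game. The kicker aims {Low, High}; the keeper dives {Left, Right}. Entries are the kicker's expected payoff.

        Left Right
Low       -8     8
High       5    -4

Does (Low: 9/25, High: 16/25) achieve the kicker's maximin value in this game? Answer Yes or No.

Yes

Against Left this mix gives (9/25)·(-8) + (16/25)·5 = 8/25.
Against Right this mix gives (9/25)·8 + (16/25)·(-4) = 8/25.
All of the keeper's active replies (Left, Right) yield 8/25, and no column does worse for the kicker. The mix makes the keeper indifferent and guarantees 8/25, so it is optimal.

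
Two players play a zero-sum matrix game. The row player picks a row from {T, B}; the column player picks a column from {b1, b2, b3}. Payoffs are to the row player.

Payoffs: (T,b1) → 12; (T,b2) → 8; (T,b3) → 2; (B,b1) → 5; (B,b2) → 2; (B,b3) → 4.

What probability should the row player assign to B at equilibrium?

3/4

Row minima: T → 2, B → 2; maximin = 2.
Column maxima: b1 → 12, b2 → 8, b3 → 4; minimax = 4.
2 ≠ 4, so there is no saddle point; optimal play is mixed.
b1 is strictly dominated by b2 (it gives the row player strictly more in every row), so the column player never plays it.
On the remaining 2×2 (T, B vs b2, b3):
Let the row player play T with probability p. Expected payoff against b2: 8p + 2(1−p) = 6p + 2; against b3: 2p + 4(1−p) = −2p + 4.
Setting these equal: 6p + 2 = −2p + 4 ⇒ 8p = 2 ⇒ p = 1/4, and the value is (6)·(1/4) + 2 = 7/2.
For the column player: with q = P(b2), equating T's and B's payoffs gives 6q + 2 = −2q + 4 ⇒ q = 1/4.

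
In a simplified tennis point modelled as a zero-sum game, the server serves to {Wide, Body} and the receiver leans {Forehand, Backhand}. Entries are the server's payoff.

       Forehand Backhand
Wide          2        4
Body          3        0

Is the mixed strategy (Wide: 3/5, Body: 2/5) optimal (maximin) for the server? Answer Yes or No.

Against Forehand this mix gives (3/5)·2 + (2/5)·3 = 12/5.
Against Backhand this mix gives (3/5)·4 + (2/5)·0 = 12/5.
All of the receiver's active replies (Forehand, Backhand) yield 12/5, and no column does worse for the server. The mix makes the receiver indifferent and guarantees 12/5, so it is optimal.

Yes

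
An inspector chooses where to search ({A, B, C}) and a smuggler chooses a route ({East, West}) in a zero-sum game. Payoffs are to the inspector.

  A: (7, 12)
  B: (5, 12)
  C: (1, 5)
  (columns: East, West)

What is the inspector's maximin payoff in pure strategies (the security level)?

7

Row minima: A → 7, B → 5, C → 1.
The best of these is 7.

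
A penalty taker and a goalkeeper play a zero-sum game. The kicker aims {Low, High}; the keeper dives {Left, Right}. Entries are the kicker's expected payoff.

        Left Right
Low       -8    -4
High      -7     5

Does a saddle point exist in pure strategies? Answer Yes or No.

Yes

Row minima: Low → -8, High → -7; maximin = -7.
Column maxima: Left → -7, Right → 5; minimax = -7.
maximin = minimax = -7, so a saddle point exists.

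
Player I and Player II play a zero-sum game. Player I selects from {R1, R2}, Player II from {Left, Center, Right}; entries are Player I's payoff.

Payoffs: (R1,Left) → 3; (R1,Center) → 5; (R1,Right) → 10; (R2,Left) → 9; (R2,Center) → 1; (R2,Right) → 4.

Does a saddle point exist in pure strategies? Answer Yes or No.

Row minima: R1 → 3, R2 → 1; maximin = 3.
Column maxima: Left → 9, Center → 5, Right → 10; minimax = 5.
3 ≠ 5, so no pure-strategy equilibrium exists.

No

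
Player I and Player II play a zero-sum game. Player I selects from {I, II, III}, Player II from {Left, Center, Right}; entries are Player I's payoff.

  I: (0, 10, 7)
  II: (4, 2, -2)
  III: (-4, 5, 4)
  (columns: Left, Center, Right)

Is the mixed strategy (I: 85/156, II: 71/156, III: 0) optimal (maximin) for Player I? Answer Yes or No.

Against Left this mix gives (85/156)·0 + (71/156)·4 = 71/39.
Against Center this mix gives (85/156)·10 + (71/156)·2 = 248/39.
Against Right this mix gives (85/156)·7 + (71/156)·(-2) = 151/52.
Player II will play Left, holding Player I to 71/39. Shifting weight toward the row that does better against Left would raise this floor (the equalizing mix achieves 28/13 against both Left and Right), so the proposed strategy is not optimal.

No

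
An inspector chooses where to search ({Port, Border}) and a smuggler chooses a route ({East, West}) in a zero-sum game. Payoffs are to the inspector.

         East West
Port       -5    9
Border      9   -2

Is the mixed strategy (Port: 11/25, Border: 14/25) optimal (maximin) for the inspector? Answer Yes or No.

Yes

Against East this mix gives (11/25)·(-5) + (14/25)·9 = 71/25.
Against West this mix gives (11/25)·9 + (14/25)·(-2) = 71/25.
All of the smuggler's active replies (East, West) yield 71/25, and no column does worse for the inspector. The mix makes the smuggler indifferent and guarantees 71/25, so it is optimal.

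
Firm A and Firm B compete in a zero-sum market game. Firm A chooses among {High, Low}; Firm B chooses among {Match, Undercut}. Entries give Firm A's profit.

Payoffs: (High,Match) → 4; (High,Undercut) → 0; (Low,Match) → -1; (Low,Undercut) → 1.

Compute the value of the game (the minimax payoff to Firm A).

Row minima: High → 0, Low → -1; maximin = 0.
Column maxima: Match → 4, Undercut → 1; minimax = 1.
0 ≠ 1, so there is no saddle point; optimal play is mixed.
Let Firm A play High with probability p. Expected payoff against Match: 4p + (-1)(1−p) = 5p − 1; against Undercut: 0p + 1(1−p) = −p + 1.
Setting these equal: 5p − 1 = −p + 1 ⇒ 6p = 2 ⇒ p = 1/3, and the value is (5)·(1/3) − 1 = 2/3.
For Firm B: with q = P(Match), equating High's and Low's payoffs gives 4q = −2q + 1 ⇒ q = 1/6.

2/3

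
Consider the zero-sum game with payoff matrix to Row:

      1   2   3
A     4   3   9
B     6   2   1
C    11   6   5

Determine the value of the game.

39/7

Row minima: A → 3, B → 1, C → 5; maximin = 5.
Column maxima: 1 → 11, 2 → 6, 3 → 9; minimax = 6.
5 ≠ 6, so there is no saddle point; optimal play is mixed.
B is strictly dominated by C, so Row never plays it.
1 is strictly dominated by 2 (it gives Row strictly more in every row), so Column never plays it.
On the remaining 2×2 (A, C vs 2, 3):
Let Row play A with probability p. Expected payoff against 2: 3p + 6(1−p) = −3p + 6; against 3: 9p + 5(1−p) = 4p + 5.
Setting these equal: −3p + 6 = 4p + 5 ⇒ −7p = -1 ⇒ p = 1/7, and the value is (-3)·(1/7) + 6 = 39/7.
For Column: with q = P(2), equating A's and C's payoffs gives −6q + 9 = q + 5 ⇒ q = 4/7.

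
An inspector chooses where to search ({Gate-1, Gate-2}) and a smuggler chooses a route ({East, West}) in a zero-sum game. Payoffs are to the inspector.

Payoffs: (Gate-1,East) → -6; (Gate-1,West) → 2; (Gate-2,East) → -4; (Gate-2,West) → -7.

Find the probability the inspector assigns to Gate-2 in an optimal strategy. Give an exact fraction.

Row minima: Gate-1 → -6, Gate-2 → -7; maximin = -6.
Column maxima: East → -4, West → 2; minimax = -4.
-6 ≠ -4, so there is no saddle point; optimal play is mixed.
Let the inspector play Gate-1 with probability p. Expected payoff against East: (-6)p + (-4)(1−p) = −2p − 4; against West: 2p + (-7)(1−p) = 9p − 7.
Setting these equal: −2p − 4 = 9p − 7 ⇒ −11p = -3 ⇒ p = 3/11, and the value is (-2)·(3/11) − 4 = -50/11.
For the smuggler: with q = P(East), equating Gate-1's and Gate-2's payoffs gives −8q + 2 = 3q − 7 ⇒ q = 9/11.

8/11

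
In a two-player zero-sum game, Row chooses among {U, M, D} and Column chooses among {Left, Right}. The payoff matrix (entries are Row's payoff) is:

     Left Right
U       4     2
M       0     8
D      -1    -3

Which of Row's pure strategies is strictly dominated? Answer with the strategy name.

U gives a strictly higher payoff than D against every column: 4 > -1, 2 > -3.
So D is strictly dominated and Row never plays it.

D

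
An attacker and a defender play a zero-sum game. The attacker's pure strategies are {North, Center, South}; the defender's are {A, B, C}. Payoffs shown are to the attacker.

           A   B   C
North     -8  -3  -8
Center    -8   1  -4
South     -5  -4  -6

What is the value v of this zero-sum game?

Row minima: North → -8, Center → -8, South → -6; maximin = -6.
Column maxima: A → -5, B → 1, C → -4; minimax = -5.
-6 ≠ -5, so there is no saddle point; optimal play is mixed.
B is strictly dominated by A (it gives the attacker strictly more in every row), so the defender never plays it.
With B eliminated, North is strictly dominated by South (South gives the attacker strictly more in every remaining column), so the attacker never plays it.
On the remaining 2×2 (Center, South vs A, C):
Let the attacker play Center with probability p. Expected payoff against A: (-8)p + (-5)(1−p) = −3p − 5; against C: (-4)p + (-6)(1−p) = 2p − 6.
Setting these equal: −3p − 5 = 2p − 6 ⇒ −5p = -1 ⇒ p = 1/5, and the value is (-3)·(1/5) − 5 = -28/5.
For the defender: with q = P(A), equating Center's and South's payoffs gives −4q − 4 = q − 6 ⇒ q = 2/5.

-28/5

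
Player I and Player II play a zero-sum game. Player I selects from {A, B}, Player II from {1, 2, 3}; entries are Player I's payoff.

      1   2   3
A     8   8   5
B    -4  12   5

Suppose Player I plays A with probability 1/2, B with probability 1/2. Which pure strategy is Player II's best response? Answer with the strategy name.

1

If Player II plays 1, Player I's expected payoff is (1/2)·8 + (1/2)·(-4) = 2.
If Player II plays 2, Player I's expected payoff is (1/2)·8 + (1/2)·12 = 10.
If Player II plays 3, Player I's expected payoff is (1/2)·5 + (1/2)·5 = 5.
Player II minimizes Player I's payoff; the smallest is 2, so the best response is 1.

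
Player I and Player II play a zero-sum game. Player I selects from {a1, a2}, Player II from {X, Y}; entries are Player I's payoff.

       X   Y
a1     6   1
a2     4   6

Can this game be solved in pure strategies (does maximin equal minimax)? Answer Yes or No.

Row minima: a1 → 1, a2 → 4; maximin = 4.
Column maxima: X → 6, Y → 6; minimax = 6.
4 ≠ 6, so no pure-strategy equilibrium exists.

No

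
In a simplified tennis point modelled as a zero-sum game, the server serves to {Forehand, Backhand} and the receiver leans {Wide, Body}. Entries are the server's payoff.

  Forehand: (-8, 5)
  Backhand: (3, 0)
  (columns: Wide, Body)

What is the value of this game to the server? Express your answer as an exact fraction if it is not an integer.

15/16

Row minima: Forehand → -8, Backhand → 0; maximin = 0.
Column maxima: Wide → 3, Body → 5; minimax = 3.
0 ≠ 3, so there is no saddle point; optimal play is mixed.
Let the server play Forehand with probability p. Expected payoff against Wide: (-8)p + 3(1−p) = −11p + 3; against Body: 5p + 0(1−p) = 5p.
Setting these equal: −11p + 3 = 5p ⇒ −16p = -3 ⇒ p = 3/16, and the value is (-11)·(3/16) + 3 = 15/16.
For the receiver: with q = P(Wide), equating Forehand's and Backhand's payoffs gives −13q + 5 = 3q ⇒ q = 5/16.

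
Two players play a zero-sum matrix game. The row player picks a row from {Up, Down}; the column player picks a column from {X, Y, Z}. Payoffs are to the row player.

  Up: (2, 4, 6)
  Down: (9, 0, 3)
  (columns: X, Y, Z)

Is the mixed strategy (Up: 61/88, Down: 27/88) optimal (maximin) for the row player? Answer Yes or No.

Against X this mix gives (61/88)·2 + (27/88)·9 = 365/88.
Against Y this mix gives (61/88)·4 + (27/88)·0 = 61/22.
Against Z this mix gives (61/88)·6 + (27/88)·3 = 447/88.
The column player will play Y, holding the row player to 61/22. Shifting weight toward the row that does better against Y would raise this floor (the equalizing mix achieves 36/11 against both Y and X), so the proposed strategy is not optimal.

No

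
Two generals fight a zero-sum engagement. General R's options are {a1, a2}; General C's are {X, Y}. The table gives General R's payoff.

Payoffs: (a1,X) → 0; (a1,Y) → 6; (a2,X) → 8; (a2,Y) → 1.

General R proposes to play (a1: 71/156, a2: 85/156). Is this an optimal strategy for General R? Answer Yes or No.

No

Against X this mix gives (71/156)·0 + (85/156)·8 = 170/39.
Against Y this mix gives (71/156)·6 + (85/156)·1 = 511/156.
General C will play Y, holding General R to 511/156. Shifting weight toward the row that does better against Y would raise this floor (the equalizing mix achieves 48/13 against both Y and X), so the proposed strategy is not optimal.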